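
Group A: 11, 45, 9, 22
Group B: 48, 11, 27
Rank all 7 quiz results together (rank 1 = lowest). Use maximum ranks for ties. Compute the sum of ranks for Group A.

14

Sorted (ascending): 9, 11, 11, 22, 27, 45, 48
The 2 values of 11 occupy positions 2–3 → each gets rank 3.
Group A values → pooled ranks: 11→3, 45→6, 9→1, 22→4
Rank sum = 3 + 6 + 1 + 4 = 14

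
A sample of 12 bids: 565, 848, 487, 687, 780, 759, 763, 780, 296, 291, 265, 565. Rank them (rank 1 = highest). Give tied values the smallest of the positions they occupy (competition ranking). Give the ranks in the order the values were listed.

Sorted (descending): 848, 780, 780, 763, 759, 687, 565, 565, 487, 296, 291, 265
The 2 values of 780 occupy positions 2–3 → each gets rank 2.
The 2 values of 565 occupy positions 7–8 → each gets rank 7.

7, 1, 9, 6, 2, 5, 4, 2, 10, 11, 12, 7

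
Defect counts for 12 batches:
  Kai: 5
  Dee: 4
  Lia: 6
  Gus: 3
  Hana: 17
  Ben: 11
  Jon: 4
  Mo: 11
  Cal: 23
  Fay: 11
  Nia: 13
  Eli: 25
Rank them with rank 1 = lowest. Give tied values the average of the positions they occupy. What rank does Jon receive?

2.5

Sorted (ascending): 3, 4, 4, 5, 6, 11, 11, 11, 13, 17, 23, 25
The 2 values of 4 occupy positions 2–3 → average rank (2+3)/2 = 2.5.
The 3 values of 11 occupy positions 6–8 → average rank 7.
Jon has value 4 → rank 2.5.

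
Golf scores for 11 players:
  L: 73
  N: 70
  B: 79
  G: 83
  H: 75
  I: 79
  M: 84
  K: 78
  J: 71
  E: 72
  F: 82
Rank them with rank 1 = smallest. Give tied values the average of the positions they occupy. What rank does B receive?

Sorted (ascending): 70, 71, 72, 73, 75, 78, 79, 79, 82, 83, 84
The 2 values of 79 occupy positions 7–8 → average rank (7+8)/2 = 7.5.
B has value 79 → rank 7.5.

7.5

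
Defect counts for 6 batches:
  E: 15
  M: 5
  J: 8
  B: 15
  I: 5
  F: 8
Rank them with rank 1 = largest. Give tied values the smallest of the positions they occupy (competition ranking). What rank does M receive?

Sorted (descending): 15, 15, 8, 8, 5, 5
The 2 values of 15 occupy positions 1–2 → each gets rank 1.
The 2 values of 8 occupy positions 3–4 → each gets rank 3.
The 2 values of 5 occupy positions 5–6 → each gets rank 5.
M has value 5 → rank 5.

5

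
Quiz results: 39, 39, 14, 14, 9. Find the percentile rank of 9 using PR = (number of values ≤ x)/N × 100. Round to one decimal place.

20.0

N = 5.
Strictly below 9: 0. Equal to 9: 1.
PR = 1/5 × 100 = 20.0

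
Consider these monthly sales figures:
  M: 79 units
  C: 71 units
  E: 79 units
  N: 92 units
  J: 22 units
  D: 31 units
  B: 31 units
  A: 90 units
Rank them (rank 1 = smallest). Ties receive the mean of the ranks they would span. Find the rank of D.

2.5

Sorted (ascending): 22, 31, 31, 71, 79, 79, 90, 92
The 2 values of 31 occupy positions 2–3 → average rank (2+3)/2 = 2.5.
The 2 values of 79 occupy positions 5–6 → average rank (5+6)/2 = 5.5.
D has value 31 units → rank 2.5.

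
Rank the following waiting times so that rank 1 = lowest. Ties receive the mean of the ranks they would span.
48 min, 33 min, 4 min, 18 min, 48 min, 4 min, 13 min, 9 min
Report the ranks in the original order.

7.5, 6, 1.5, 5, 7.5, 1.5, 4, 3

Sorted (ascending): 4, 4, 9, 13, 18, 33, 48, 48
The 2 values of 4 occupy positions 1–2 → average rank (1+2)/2 = 1.5.
The 2 values of 48 occupy positions 7–8 → average rank (7+8)/2 = 7.5.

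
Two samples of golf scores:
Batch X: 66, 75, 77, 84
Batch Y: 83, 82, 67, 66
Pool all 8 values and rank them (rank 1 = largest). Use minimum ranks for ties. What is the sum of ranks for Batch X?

Sorted (descending): 84, 83, 82, 77, 75, 67, 66, 66
The 2 values of 66 occupy positions 7–8 → each gets rank 7.
Batch X values → pooled ranks: 66→7, 75→5, 77→4, 84→1
Rank sum = 7 + 5 + 4 + 1 = 17

17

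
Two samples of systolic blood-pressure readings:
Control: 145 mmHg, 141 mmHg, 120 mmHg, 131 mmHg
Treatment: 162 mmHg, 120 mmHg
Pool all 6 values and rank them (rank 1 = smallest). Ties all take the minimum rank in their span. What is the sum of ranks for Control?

13

Sorted (ascending): 120, 120, 131, 141, 145, 162
The 2 values of 120 occupy positions 1–2 → each gets rank 1.
Control values → pooled ranks: 145→5, 141→4, 120→1, 131→3
Rank sum = 5 + 4 + 1 + 3 = 13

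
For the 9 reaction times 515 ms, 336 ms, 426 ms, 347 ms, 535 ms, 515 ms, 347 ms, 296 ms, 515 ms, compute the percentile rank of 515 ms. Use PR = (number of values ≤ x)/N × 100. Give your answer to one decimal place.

N = 9.
Strictly below 515: 5. Equal to 515: 3.
PR = 8/9 × 100 = 88.9

88.9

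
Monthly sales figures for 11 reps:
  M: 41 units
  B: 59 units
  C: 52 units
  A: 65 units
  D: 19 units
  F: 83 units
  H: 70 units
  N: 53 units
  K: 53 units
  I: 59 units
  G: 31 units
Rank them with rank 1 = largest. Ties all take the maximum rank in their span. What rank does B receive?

Sorted (descending): 83, 70, 65, 59, 59, 53, 53, 52, 41, 31, 19
The 2 values of 59 occupy positions 4–5 → each gets rank 5.
The 2 values of 53 occupy positions 6–7 → each gets rank 7.
B has value 59 units → rank 5.

5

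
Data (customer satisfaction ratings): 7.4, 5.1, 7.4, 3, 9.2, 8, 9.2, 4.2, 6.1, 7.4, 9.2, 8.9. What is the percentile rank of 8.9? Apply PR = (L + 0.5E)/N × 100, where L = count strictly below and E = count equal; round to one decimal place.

70.8

N = 12.
Strictly below 8.9: 8. Equal to 8.9: 1.
PR = (8 + 0.5·1)/12 × 100 = 70.8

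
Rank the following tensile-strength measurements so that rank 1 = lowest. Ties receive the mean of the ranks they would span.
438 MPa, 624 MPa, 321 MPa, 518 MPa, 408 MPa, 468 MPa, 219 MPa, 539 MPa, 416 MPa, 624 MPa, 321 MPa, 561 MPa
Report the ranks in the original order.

Sorted (ascending): 219, 321, 321, 408, 416, 438, 468, 518, 539, 561, 624, 624
The 2 values of 321 occupy positions 2–3 → average rank (2+3)/2 = 2.5.
The 2 values of 624 occupy positions 11–12 → average rank (11+12)/2 = 11.5.

6, 11.5, 2.5, 8, 4, 7, 1, 9, 5, 11.5, 2.5, 10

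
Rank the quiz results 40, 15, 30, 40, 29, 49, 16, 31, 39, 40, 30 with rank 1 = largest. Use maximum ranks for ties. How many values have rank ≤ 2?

1

Sorted (descending): 49, 40, 40, 40, 39, 31, 30, 30, 29, 16, 15
The 3 values of 40 occupy positions 2–4 → each gets rank 4.
The 2 values of 30 occupy positions 7–8 → each gets rank 8.
Ranks ≤ 2: {1} → 1 value.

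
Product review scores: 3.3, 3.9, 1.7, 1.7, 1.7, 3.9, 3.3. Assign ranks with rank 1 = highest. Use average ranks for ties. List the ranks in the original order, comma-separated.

Sorted (descending): 3.9, 3.9, 3.3, 3.3, 1.7, 1.7, 1.7
The 2 values of 3.9 occupy positions 1–2 → average rank (1+2)/2 = 1.5.
The 2 values of 3.3 occupy positions 3–4 → average rank (3+4)/2 = 3.5.
The 3 values of 1.7 occupy positions 5–7 → average rank 6.

3.5, 1.5, 6, 6, 6, 1.5, 3.5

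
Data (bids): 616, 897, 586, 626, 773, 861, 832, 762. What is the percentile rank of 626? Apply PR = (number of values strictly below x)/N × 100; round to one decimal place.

N = 8.
Strictly below 626: 2. Equal to 626: 1.
PR = 2/8 × 100 = 25.0

25.0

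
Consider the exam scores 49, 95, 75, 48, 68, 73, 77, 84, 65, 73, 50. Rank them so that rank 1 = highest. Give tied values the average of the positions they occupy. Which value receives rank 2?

84

Sorted (descending): 95, 84, 77, 75, 73, 73, 68, 65, 50, 49, 48
The 2 values of 73 occupy positions 5–6 → average rank (5+6)/2 = 5.5.
Rank 2 → value 84.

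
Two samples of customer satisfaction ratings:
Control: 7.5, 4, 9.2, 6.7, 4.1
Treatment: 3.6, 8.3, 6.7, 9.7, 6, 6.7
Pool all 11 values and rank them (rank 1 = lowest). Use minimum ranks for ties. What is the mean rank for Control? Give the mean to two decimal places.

Sorted (ascending): 3.6, 4, 4.1, 6, 6.7, 6.7, 6.7, 7.5, 8.3, 9.2, 9.7
The 3 values of 6.7 occupy positions 5–7 → each gets rank 5.
Control values → pooled ranks: 7.5→8, 4→2, 9.2→10, 6.7→5, 4.1→3
Mean rank = (8 + 2 + 10 + 5 + 3) / 5 = 5.60

5.60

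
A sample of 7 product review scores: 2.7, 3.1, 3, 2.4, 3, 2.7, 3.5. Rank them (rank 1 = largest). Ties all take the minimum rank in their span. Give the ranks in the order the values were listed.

5, 2, 3, 7, 3, 5, 1

Sorted (descending): 3.5, 3.1, 3, 3, 2.7, 2.7, 2.4
The 2 values of 3 occupy positions 3–4 → each gets rank 3.
The 2 values of 2.7 occupy positions 5–6 → each gets rank 5.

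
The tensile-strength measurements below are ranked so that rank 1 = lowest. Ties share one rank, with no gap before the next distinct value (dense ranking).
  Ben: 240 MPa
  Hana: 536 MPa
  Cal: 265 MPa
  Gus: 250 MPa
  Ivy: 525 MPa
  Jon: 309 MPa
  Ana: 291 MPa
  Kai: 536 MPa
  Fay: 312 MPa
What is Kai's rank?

Sorted (ascending): 240, 250, 265, 291, 309, 312, 525, 536, 536
The 2 values of 536 share dense rank 8.
Remaining distinct values take the next consecutive integers.
Kai has value 536 MPa → rank 8.

8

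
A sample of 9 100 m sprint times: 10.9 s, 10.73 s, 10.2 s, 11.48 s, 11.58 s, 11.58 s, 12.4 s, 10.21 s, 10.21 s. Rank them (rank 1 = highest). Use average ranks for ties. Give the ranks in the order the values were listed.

Sorted (descending): 12.4, 11.58, 11.58, 11.48, 10.9, 10.73, 10.21, 10.21, 10.2
The 2 values of 11.58 occupy positions 2–3 → average rank (2+3)/2 = 2.5.
The 2 values of 10.21 occupy positions 7–8 → average rank (7+8)/2 = 7.5.

5, 6, 9, 4, 2.5, 2.5, 1, 7.5, 7.5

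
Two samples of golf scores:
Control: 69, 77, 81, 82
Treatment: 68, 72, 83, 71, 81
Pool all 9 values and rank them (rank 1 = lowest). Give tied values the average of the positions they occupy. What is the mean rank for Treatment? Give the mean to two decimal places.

4.70

Sorted (ascending): 68, 69, 71, 72, 77, 81, 81, 82, 83
The 2 values of 81 occupy positions 6–7 → average rank (6+7)/2 = 6.5.
Treatment values → pooled ranks: 68→1, 72→4, 83→9, 71→3, 81→6.5
Mean rank = (1 + 4 + 9 + 3 + 6.5) / 5 = 4.70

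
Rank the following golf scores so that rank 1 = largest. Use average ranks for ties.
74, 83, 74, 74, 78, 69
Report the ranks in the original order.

Sorted (descending): 83, 78, 74, 74, 74, 69
The 3 values of 74 occupy positions 3–5 → average rank 4.

4, 1, 4, 4, 2, 6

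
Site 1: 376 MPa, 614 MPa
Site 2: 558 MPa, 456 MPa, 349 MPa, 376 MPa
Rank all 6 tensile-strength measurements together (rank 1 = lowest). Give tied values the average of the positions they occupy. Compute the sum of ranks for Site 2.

12.5

Sorted (ascending): 349, 376, 376, 456, 558, 614
The 2 values of 376 occupy positions 2–3 → average rank (2+3)/2 = 2.5.
Site 2 values → pooled ranks: 558→5, 456→4, 349→1, 376→2.5
Rank sum = 5 + 4 + 1 + 2.5 = 12.5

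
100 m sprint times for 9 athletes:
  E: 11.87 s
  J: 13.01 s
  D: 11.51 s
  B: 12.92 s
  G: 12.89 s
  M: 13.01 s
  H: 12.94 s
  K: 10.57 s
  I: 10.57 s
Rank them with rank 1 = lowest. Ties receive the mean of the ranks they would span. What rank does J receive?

8.5

Sorted (ascending): 10.57, 10.57, 11.51, 11.87, 12.89, 12.92, 12.94, 13.01, 13.01
The 2 values of 10.57 occupy positions 1–2 → average rank (1+2)/2 = 1.5.
The 2 values of 13.01 occupy positions 8–9 → average rank (8+9)/2 = 8.5.
J has value 13.01 s → rank 8.5.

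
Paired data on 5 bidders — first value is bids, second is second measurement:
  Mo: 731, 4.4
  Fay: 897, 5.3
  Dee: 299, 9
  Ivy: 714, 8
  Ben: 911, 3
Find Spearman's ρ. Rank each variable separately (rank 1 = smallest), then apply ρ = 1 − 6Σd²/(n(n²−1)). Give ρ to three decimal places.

Ranks of variable 1: 3, 4, 1, 2, 5
Ranks of variable 2: 2, 3, 5, 4, 1
d = r₁ − r₂: 1, 1, -4, -2, 4
d²: 1, 1, 16, 4, 16; Σd² = 38
ρ = 1 − 6·38/(5·24) = 1 − 228/120 = -0.900

-0.900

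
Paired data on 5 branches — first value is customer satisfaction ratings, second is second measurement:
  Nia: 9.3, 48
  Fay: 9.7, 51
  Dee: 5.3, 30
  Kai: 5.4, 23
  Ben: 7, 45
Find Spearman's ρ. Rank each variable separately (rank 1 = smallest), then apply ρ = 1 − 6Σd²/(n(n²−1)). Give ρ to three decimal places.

0.900

Ranks of variable 1: 4, 5, 1, 2, 3
Ranks of variable 2: 4, 5, 2, 1, 3
d = r₁ − r₂: 0, 0, -1, 1, 0
d²: 0, 0, 1, 1, 0; Σd² = 2
ρ = 1 − 6·2/(5·24) = 1 − 12/120 = 0.900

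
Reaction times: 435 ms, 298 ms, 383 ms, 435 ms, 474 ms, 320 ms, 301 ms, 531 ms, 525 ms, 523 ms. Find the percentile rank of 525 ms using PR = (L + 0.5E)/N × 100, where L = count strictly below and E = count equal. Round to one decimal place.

85.0

N = 10.
Strictly below 525: 8. Equal to 525: 1.
PR = (8 + 0.5·1)/10 × 100 = 85.0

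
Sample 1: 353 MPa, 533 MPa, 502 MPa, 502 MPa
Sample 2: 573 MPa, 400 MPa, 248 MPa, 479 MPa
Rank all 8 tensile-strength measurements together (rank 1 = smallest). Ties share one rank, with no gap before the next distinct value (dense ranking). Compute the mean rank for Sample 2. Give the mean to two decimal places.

Sorted (ascending): 248, 353, 400, 479, 502, 502, 533, 573
The 2 values of 502 share dense rank 5.
Remaining distinct values take the next consecutive integers.
Sample 2 values → pooled ranks: 573→7, 400→3, 248→1, 479→4
Mean rank = (7 + 3 + 1 + 4) / 4 = 3.75

3.75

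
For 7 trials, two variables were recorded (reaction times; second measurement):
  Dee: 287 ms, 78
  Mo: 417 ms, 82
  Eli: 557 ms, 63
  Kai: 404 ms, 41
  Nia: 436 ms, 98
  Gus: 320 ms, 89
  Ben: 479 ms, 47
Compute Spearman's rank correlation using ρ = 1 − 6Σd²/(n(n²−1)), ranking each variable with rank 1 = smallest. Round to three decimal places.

Ranks of variable 1: 1, 4, 7, 3, 5, 2, 6
Ranks of variable 2: 4, 5, 3, 1, 7, 6, 2
d = r₁ − r₂: -3, -1, 4, 2, -2, -4, 4
d²: 9, 1, 16, 4, 4, 16, 16; Σd² = 66
ρ = 1 − 6·66/(7·48) = 1 − 396/336 = -0.179

-0.179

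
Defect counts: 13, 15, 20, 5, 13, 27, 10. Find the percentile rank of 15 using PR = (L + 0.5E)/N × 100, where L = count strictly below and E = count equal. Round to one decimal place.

64.3

N = 7.
Strictly below 15: 4. Equal to 15: 1.
PR = (4 + 0.5·1)/7 × 100 = 64.3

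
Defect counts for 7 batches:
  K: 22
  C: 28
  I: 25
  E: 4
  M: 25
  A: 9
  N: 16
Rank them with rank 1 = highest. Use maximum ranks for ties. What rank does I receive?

Sorted (descending): 28, 25, 25, 22, 16, 9, 4
The 2 values of 25 occupy positions 2–3 → each gets rank 3.
I has value 25 → rank 3.

3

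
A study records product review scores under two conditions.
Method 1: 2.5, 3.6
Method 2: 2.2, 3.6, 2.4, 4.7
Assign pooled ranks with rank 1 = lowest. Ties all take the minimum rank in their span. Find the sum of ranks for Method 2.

13

Sorted (ascending): 2.2, 2.4, 2.5, 3.6, 3.6, 4.7
The 2 values of 3.6 occupy positions 4–5 → each gets rank 4.
Method 2 values → pooled ranks: 2.2→1, 3.6→4, 2.4→2, 4.7→6
Rank sum = 1 + 4 + 2 + 6 = 13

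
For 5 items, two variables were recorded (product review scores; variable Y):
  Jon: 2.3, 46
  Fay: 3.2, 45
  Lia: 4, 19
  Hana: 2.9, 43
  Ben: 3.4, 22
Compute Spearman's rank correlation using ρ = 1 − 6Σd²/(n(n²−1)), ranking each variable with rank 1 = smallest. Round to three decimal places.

Ranks of variable 1: 1, 3, 5, 2, 4
Ranks of variable 2: 5, 4, 1, 3, 2
d = r₁ − r₂: -4, -1, 4, -1, 2
d²: 16, 1, 16, 1, 4; Σd² = 38
ρ = 1 − 6·38/(5·24) = 1 − 228/120 = -0.900

-0.900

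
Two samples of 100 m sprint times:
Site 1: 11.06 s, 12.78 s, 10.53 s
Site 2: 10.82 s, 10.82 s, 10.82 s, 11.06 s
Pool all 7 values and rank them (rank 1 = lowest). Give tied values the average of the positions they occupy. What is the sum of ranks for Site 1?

Sorted (ascending): 10.53, 10.82, 10.82, 10.82, 11.06, 11.06, 12.78
The 3 values of 10.82 occupy positions 2–4 → average rank 3.
The 2 values of 11.06 occupy positions 5–6 → average rank (5+6)/2 = 5.5.
Site 1 values → pooled ranks: 11.06→5.5, 12.78→7, 10.53→1
Rank sum = 5.5 + 7 + 1 = 13.5

13.5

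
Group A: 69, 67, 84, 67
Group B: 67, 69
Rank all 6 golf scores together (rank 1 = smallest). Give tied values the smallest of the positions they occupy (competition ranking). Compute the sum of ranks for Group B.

5

Sorted (ascending): 67, 67, 67, 69, 69, 84
The 3 values of 67 occupy positions 1–3 → each gets rank 1.
The 2 values of 69 occupy positions 4–5 → each gets rank 4.
Group B values → pooled ranks: 67→1, 69→4
Rank sum = 1 + 4 = 5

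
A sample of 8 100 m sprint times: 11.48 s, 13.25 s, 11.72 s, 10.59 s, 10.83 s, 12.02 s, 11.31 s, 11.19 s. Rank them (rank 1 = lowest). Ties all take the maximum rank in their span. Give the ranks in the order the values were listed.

Sorted (ascending): 10.59, 10.83, 11.19, 11.31, 11.48, 11.72, 12.02, 13.25
No ties — each value takes its position as its rank.

5, 8, 6, 1, 2, 7, 4, 3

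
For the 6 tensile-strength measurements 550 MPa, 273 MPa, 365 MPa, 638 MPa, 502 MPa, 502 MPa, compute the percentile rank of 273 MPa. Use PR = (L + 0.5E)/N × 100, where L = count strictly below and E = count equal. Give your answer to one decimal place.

8.3

N = 6.
Strictly below 273: 0. Equal to 273: 1.
PR = (0 + 0.5·1)/6 × 100 = 8.3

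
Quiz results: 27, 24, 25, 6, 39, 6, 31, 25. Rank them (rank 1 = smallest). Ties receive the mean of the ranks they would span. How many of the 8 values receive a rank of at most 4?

Sorted (ascending): 6, 6, 24, 25, 25, 27, 31, 39
The 2 values of 6 occupy positions 1–2 → average rank (1+2)/2 = 1.5.
The 2 values of 25 occupy positions 4–5 → average rank (4+5)/2 = 4.5.
Ranks ≤ 4: {1.5, 1.5, 3} → 3 values.

3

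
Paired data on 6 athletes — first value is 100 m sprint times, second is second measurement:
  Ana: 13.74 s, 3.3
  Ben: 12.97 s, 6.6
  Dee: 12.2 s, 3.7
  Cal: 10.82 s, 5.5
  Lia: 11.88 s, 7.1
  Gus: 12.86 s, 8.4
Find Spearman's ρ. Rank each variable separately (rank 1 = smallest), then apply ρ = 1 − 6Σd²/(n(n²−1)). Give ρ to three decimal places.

-0.257

Ranks of variable 1: 6, 5, 3, 1, 2, 4
Ranks of variable 2: 1, 4, 2, 3, 5, 6
d = r₁ − r₂: 5, 1, 1, -2, -3, -2
d²: 25, 1, 1, 4, 9, 4; Σd² = 44
ρ = 1 − 6·44/(6·35) = 1 − 264/210 = -0.257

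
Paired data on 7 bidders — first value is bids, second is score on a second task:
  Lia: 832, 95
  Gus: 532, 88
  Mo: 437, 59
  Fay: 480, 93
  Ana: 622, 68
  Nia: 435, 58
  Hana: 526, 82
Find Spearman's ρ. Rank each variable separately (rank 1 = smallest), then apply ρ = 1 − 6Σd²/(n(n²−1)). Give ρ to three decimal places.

0.679

Ranks of variable 1: 7, 5, 2, 3, 6, 1, 4
Ranks of variable 2: 7, 5, 2, 6, 3, 1, 4
d = r₁ − r₂: 0, 0, 0, -3, 3, 0, 0
d²: 0, 0, 0, 9, 9, 0, 0; Σd² = 18
ρ = 1 − 6·18/(7·48) = 1 − 108/336 = 0.679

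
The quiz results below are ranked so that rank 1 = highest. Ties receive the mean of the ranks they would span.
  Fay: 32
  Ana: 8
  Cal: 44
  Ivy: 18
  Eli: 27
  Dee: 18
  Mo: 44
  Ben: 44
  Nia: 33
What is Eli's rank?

6

Sorted (descending): 44, 44, 44, 33, 32, 27, 18, 18, 8
The 3 values of 44 occupy positions 1–3 → average rank 2.
The 2 values of 18 occupy positions 7–8 → average rank (7+8)/2 = 7.5.
Eli has value 27 → rank 6.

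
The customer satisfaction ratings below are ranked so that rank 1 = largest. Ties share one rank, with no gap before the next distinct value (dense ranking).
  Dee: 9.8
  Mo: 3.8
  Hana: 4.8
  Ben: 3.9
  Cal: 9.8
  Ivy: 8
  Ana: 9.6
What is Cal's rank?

1

Sorted (descending): 9.8, 9.8, 9.6, 8, 4.8, 3.9, 3.8
The 2 values of 9.8 share dense rank 1.
Remaining distinct values take the next consecutive integers.
Cal has value 9.8 → rank 1.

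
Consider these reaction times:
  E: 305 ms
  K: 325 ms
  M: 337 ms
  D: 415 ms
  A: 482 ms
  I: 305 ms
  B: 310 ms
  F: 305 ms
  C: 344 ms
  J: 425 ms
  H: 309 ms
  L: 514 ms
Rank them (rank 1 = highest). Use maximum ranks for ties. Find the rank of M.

6

Sorted (descending): 514, 482, 425, 415, 344, 337, 325, 310, 309, 305, 305, 305
The 3 values of 305 occupy positions 10–12 → each gets rank 12.
M has value 337 ms → rank 6.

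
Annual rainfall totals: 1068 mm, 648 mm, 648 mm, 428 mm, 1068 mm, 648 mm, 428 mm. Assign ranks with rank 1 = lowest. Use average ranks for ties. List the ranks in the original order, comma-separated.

6.5, 4, 4, 1.5, 6.5, 4, 1.5

Sorted (ascending): 428, 428, 648, 648, 648, 1068, 1068
The 2 values of 428 occupy positions 1–2 → average rank (1+2)/2 = 1.5.
The 3 values of 648 occupy positions 3–5 → average rank 4.
The 2 values of 1068 occupy positions 6–7 → average rank (6+7)/2 = 6.5.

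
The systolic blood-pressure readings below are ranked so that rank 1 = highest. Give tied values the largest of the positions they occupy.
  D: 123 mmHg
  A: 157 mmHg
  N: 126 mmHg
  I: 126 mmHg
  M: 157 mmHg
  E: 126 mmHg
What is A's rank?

Sorted (descending): 157, 157, 126, 126, 126, 123
The 2 values of 157 occupy positions 1–2 → each gets rank 2.
The 3 values of 126 occupy positions 3–5 → each gets rank 5.
A has value 157 mmHg → rank 2.

2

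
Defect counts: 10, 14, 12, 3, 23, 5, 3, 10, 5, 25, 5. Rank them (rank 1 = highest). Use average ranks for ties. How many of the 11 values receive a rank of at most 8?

Sorted (descending): 25, 23, 14, 12, 10, 10, 5, 5, 5, 3, 3
The 2 values of 10 occupy positions 5–6 → average rank (5+6)/2 = 5.5.
The 3 values of 5 occupy positions 7–9 → average rank 8.
The 2 values of 3 occupy positions 10–11 → average rank (10+11)/2 = 10.5.
Ranks ≤ 8: {1, 2, 3, 4, 5.5, 5.5, 8, 8, 8} → 9 values.

9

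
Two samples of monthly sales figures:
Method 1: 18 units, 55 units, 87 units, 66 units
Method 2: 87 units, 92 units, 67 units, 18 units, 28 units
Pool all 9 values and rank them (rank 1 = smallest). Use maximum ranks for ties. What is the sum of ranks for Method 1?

Sorted (ascending): 18, 18, 28, 55, 66, 67, 87, 87, 92
The 2 values of 18 occupy positions 1–2 → each gets rank 2.
The 2 values of 87 occupy positions 7–8 → each gets rank 8.
Method 1 values → pooled ranks: 18→2, 55→4, 87→8, 66→5
Rank sum = 2 + 4 + 8 + 5 = 19

19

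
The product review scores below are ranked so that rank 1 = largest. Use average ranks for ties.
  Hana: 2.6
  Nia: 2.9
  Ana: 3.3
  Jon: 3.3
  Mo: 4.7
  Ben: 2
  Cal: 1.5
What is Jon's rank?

2.5

Sorted (descending): 4.7, 3.3, 3.3, 2.9, 2.6, 2, 1.5
The 2 values of 3.3 occupy positions 2–3 → average rank (2+3)/2 = 2.5.
Jon has value 3.3 → rank 2.5.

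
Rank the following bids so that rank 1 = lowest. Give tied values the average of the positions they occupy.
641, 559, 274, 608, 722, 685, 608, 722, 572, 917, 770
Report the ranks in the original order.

6, 2, 1, 4.5, 8.5, 7, 4.5, 8.5, 3, 11, 10

Sorted (ascending): 274, 559, 572, 608, 608, 641, 685, 722, 722, 770, 917
The 2 values of 608 occupy positions 4–5 → average rank (4+5)/2 = 4.5.
The 2 values of 722 occupy positions 8–9 → average rank (8+9)/2 = 8.5.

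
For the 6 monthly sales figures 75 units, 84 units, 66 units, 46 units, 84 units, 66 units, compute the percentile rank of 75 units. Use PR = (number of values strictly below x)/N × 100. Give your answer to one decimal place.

50.0

N = 6.
Strictly below 75: 3. Equal to 75: 1.
PR = 3/6 × 100 = 50.0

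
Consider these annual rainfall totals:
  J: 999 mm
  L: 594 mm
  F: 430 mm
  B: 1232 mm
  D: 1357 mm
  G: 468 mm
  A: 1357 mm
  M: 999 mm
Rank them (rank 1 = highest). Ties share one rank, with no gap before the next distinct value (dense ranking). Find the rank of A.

1

Sorted (descending): 1357, 1357, 1232, 999, 999, 594, 468, 430
The 2 values of 1357 share dense rank 1.
The 2 values of 999 share dense rank 3.
Remaining distinct values take the next consecutive integers.
A has value 1357 mm → rank 1.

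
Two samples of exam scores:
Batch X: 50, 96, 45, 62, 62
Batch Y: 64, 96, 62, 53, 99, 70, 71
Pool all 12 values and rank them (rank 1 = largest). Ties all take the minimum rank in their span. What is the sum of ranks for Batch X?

Sorted (descending): 99, 96, 96, 71, 70, 64, 62, 62, 62, 53, 50, 45
The 2 values of 96 occupy positions 2–3 → each gets rank 2.
The 3 values of 62 occupy positions 7–9 → each gets rank 7.
Batch X values → pooled ranks: 50→11, 96→2, 45→12, 62→7, 62→7
Rank sum = 11 + 2 + 12 + 7 + 7 = 39

39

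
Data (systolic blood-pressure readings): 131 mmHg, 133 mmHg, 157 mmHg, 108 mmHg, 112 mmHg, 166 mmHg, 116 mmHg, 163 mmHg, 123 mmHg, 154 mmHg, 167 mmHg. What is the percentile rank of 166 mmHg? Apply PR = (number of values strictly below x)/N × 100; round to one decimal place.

81.8

N = 11.
Strictly below 166: 9. Equal to 166: 1.
PR = 9/11 × 100 = 81.8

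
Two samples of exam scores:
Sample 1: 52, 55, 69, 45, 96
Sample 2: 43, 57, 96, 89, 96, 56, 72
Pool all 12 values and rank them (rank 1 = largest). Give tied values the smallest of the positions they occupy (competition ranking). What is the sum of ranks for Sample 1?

Sorted (descending): 96, 96, 96, 89, 72, 69, 57, 56, 55, 52, 45, 43
The 3 values of 96 occupy positions 1–3 → each gets rank 1.
Sample 1 values → pooled ranks: 52→10, 55→9, 69→6, 45→11, 96→1
Rank sum = 10 + 9 + 6 + 11 + 1 = 37

37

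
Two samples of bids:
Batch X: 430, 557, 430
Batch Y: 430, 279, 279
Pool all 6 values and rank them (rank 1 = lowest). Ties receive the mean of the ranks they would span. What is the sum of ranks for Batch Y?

Sorted (ascending): 279, 279, 430, 430, 430, 557
The 2 values of 279 occupy positions 1–2 → average rank (1+2)/2 = 1.5.
The 3 values of 430 occupy positions 3–5 → average rank 4.
Batch Y values → pooled ranks: 430→4, 279→1.5, 279→1.5
Rank sum = 4 + 1.5 + 1.5 = 7

7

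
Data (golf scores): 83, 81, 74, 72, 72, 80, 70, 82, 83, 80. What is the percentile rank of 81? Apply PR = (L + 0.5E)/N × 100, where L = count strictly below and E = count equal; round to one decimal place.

N = 10.
Strictly below 81: 6. Equal to 81: 1.
PR = (6 + 0.5·1)/10 × 100 = 65.0

65.0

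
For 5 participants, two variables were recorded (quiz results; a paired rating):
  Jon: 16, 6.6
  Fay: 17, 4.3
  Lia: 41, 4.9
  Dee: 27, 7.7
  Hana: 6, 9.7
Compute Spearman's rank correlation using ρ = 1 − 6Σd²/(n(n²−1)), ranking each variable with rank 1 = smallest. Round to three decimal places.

Ranks of variable 1: 2, 3, 5, 4, 1
Ranks of variable 2: 3, 1, 2, 4, 5
d = r₁ − r₂: -1, 2, 3, 0, -4
d²: 1, 4, 9, 0, 16; Σd² = 30
ρ = 1 − 6·30/(5·24) = 1 − 180/120 = -0.500

-0.500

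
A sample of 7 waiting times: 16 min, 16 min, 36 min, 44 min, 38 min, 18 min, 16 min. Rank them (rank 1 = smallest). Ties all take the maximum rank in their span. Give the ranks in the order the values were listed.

3, 3, 5, 7, 6, 4, 3

Sorted (ascending): 16, 16, 16, 18, 36, 38, 44
The 3 values of 16 occupy positions 1–3 → each gets rank 3.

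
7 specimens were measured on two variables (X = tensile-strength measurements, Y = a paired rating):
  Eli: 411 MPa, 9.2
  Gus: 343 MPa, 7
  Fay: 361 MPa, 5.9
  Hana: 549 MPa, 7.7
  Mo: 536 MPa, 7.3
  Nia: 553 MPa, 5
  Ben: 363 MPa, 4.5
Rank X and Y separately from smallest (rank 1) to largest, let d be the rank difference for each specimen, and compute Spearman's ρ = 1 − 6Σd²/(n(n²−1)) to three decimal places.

0.143

Ranks of variable 1: 4, 1, 2, 6, 5, 7, 3
Ranks of variable 2: 7, 4, 3, 6, 5, 2, 1
d = r₁ − r₂: -3, -3, -1, 0, 0, 5, 2
d²: 9, 9, 1, 0, 0, 25, 4; Σd² = 48
ρ = 1 − 6·48/(7·48) = 1 − 288/336 = 0.143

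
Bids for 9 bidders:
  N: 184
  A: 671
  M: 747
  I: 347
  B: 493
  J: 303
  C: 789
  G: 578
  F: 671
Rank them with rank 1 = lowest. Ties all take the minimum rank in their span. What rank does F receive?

Sorted (ascending): 184, 303, 347, 493, 578, 671, 671, 747, 789
The 2 values of 671 occupy positions 6–7 → each gets rank 6.
F has value 671 → rank 6.

6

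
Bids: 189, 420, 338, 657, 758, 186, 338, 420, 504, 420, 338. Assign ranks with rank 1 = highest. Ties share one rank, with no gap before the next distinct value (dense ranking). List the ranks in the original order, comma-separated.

6, 4, 5, 2, 1, 7, 5, 4, 3, 4, 5

Sorted (descending): 758, 657, 504, 420, 420, 420, 338, 338, 338, 189, 186
The 3 values of 420 share dense rank 4.
The 3 values of 338 share dense rank 5.
Remaining distinct values take the next consecutive integers.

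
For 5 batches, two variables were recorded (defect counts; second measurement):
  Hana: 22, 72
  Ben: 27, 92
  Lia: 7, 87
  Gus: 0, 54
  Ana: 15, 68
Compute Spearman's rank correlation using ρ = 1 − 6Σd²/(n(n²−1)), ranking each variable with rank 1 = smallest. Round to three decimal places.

0.700

Ranks of variable 1: 4, 5, 2, 1, 3
Ranks of variable 2: 3, 5, 4, 1, 2
d = r₁ − r₂: 1, 0, -2, 0, 1
d²: 1, 0, 4, 0, 1; Σd² = 6
ρ = 1 − 6·6/(5·24) = 1 − 36/120 = 0.700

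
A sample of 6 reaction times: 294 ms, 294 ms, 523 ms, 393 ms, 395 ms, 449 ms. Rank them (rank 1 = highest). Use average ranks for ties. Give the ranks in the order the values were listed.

Sorted (descending): 523, 449, 395, 393, 294, 294
The 2 values of 294 occupy positions 5–6 → average rank (5+6)/2 = 5.5.

5.5, 5.5, 1, 4, 3, 2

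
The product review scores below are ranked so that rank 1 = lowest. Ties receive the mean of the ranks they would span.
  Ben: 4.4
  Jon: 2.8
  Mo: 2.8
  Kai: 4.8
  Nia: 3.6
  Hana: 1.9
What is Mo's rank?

Sorted (ascending): 1.9, 2.8, 2.8, 3.6, 4.4, 4.8
The 2 values of 2.8 occupy positions 2–3 → average rank (2+3)/2 = 2.5.
Mo has value 2.8 → rank 2.5.

2.5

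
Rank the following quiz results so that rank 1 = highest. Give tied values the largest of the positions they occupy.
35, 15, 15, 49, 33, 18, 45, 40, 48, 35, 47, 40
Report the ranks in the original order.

Sorted (descending): 49, 48, 47, 45, 40, 40, 35, 35, 33, 18, 15, 15
The 2 values of 40 occupy positions 5–6 → each gets rank 6.
The 2 values of 35 occupy positions 7–8 → each gets rank 8.
The 2 values of 15 occupy positions 11–12 → each gets rank 12.

8, 12, 12, 1, 9, 10, 4, 6, 2, 8, 3, 6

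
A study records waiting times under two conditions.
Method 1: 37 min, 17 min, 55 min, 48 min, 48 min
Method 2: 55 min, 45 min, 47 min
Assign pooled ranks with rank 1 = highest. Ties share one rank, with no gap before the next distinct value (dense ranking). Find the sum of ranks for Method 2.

Sorted (descending): 55, 55, 48, 48, 47, 45, 37, 17
The 2 values of 55 share dense rank 1.
The 2 values of 48 share dense rank 2.
Remaining distinct values take the next consecutive integers.
Method 2 values → pooled ranks: 55→1, 45→4, 47→3
Rank sum = 1 + 4 + 3 = 8

8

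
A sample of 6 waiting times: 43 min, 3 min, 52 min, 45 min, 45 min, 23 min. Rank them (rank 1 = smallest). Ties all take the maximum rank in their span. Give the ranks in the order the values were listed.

Sorted (ascending): 3, 23, 43, 45, 45, 52
The 2 values of 45 occupy positions 4–5 → each gets rank 5.

3, 1, 6, 5, 5, 2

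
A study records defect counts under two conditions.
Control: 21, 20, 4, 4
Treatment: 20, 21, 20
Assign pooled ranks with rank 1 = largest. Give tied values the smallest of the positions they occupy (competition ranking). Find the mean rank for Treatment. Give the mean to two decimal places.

2.33

Sorted (descending): 21, 21, 20, 20, 20, 4, 4
The 2 values of 21 occupy positions 1–2 → each gets rank 1.
The 3 values of 20 occupy positions 3–5 → each gets rank 3.
The 2 values of 4 occupy positions 6–7 → each gets rank 6.
Treatment values → pooled ranks: 20→3, 21→1, 20→3
Mean rank = (3 + 1 + 3) / 3 = 2.33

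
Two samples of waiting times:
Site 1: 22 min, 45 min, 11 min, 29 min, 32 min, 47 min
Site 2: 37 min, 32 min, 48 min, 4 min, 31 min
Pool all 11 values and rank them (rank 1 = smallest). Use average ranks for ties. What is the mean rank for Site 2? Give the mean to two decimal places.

Sorted (ascending): 4, 11, 22, 29, 31, 32, 32, 37, 45, 47, 48
The 2 values of 32 occupy positions 6–7 → average rank (6+7)/2 = 6.5.
Site 2 values → pooled ranks: 37→8, 32→6.5, 48→11, 4→1, 31→5
Mean rank = (8 + 6.5 + 11 + 1 + 5) / 5 = 6.30

6.30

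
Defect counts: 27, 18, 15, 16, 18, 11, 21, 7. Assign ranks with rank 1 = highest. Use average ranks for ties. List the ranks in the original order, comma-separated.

Sorted (descending): 27, 21, 18, 18, 16, 15, 11, 7
The 2 values of 18 occupy positions 3–4 → average rank (3+4)/2 = 3.5.

1, 3.5, 6, 5, 3.5, 7, 2, 8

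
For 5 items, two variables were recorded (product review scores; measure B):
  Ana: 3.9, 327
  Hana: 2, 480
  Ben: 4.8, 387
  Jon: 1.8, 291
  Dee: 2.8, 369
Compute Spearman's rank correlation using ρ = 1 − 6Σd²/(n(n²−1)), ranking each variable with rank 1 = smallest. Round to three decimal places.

Ranks of variable 1: 4, 2, 5, 1, 3
Ranks of variable 2: 2, 5, 4, 1, 3
d = r₁ − r₂: 2, -3, 1, 0, 0
d²: 4, 9, 1, 0, 0; Σd² = 14
ρ = 1 − 6·14/(5·24) = 1 − 84/120 = 0.300

0.300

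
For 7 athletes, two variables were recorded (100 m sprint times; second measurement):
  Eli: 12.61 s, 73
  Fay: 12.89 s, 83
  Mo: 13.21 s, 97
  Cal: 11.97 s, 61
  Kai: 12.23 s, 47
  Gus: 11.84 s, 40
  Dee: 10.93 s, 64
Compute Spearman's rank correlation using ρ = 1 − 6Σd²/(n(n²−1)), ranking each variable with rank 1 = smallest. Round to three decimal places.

0.750

Ranks of variable 1: 5, 6, 7, 3, 4, 2, 1
Ranks of variable 2: 5, 6, 7, 3, 2, 1, 4
d = r₁ − r₂: 0, 0, 0, 0, 2, 1, -3
d²: 0, 0, 0, 0, 4, 1, 9; Σd² = 14
ρ = 1 − 6·14/(7·48) = 1 − 84/336 = 0.750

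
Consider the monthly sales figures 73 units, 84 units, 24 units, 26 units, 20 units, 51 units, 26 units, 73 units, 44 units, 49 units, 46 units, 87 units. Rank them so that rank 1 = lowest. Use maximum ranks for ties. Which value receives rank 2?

Sorted (ascending): 20, 24, 26, 26, 44, 46, 49, 51, 73, 73, 84, 87
The 2 values of 26 occupy positions 3–4 → each gets rank 4.
The 2 values of 73 occupy positions 9–10 → each gets rank 10.
Rank 2 → value 24.

24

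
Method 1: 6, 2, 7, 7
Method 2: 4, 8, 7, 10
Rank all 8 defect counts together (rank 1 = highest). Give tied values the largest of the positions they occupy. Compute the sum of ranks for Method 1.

24

Sorted (descending): 10, 8, 7, 7, 7, 6, 4, 2
The 3 values of 7 occupy positions 3–5 → each gets rank 5.
Method 1 values → pooled ranks: 6→6, 2→8, 7→5, 7→5
Rank sum = 6 + 8 + 5 + 5 = 24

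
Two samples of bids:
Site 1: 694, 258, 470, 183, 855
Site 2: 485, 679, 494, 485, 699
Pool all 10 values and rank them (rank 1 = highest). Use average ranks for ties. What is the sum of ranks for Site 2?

24

Sorted (descending): 855, 699, 694, 679, 494, 485, 485, 470, 258, 183
The 2 values of 485 occupy positions 6–7 → average rank (6+7)/2 = 6.5.
Site 2 values → pooled ranks: 485→6.5, 679→4, 494→5, 485→6.5, 699→2
Rank sum = 6.5 + 4 + 5 + 6.5 + 2 = 24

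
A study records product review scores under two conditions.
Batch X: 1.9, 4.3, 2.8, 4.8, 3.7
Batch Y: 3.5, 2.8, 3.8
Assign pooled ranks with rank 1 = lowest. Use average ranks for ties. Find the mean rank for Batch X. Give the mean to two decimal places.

Sorted (ascending): 1.9, 2.8, 2.8, 3.5, 3.7, 3.8, 4.3, 4.8
The 2 values of 2.8 occupy positions 2–3 → average rank (2+3)/2 = 2.5.
Batch X values → pooled ranks: 1.9→1, 4.3→7, 2.8→2.5, 4.8→8, 3.7→5
Mean rank = (1 + 7 + 2.5 + 8 + 5) / 5 = 4.70

4.70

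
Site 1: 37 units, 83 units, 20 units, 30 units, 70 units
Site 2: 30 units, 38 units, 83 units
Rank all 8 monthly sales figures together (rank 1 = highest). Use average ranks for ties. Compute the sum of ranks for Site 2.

Sorted (descending): 83, 83, 70, 38, 37, 30, 30, 20
The 2 values of 83 occupy positions 1–2 → average rank (1+2)/2 = 1.5.
The 2 values of 30 occupy positions 6–7 → average rank (6+7)/2 = 6.5.
Site 2 values → pooled ranks: 30→6.5, 38→4, 83→1.5
Rank sum = 6.5 + 4 + 1.5 = 12

12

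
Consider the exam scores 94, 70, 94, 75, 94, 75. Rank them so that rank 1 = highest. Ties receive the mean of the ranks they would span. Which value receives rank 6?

Sorted (descending): 94, 94, 94, 75, 75, 70
The 3 values of 94 occupy positions 1–3 → average rank 2.
The 2 values of 75 occupy positions 4–5 → average rank (4+5)/2 = 4.5.
Rank 6 → value 70.

70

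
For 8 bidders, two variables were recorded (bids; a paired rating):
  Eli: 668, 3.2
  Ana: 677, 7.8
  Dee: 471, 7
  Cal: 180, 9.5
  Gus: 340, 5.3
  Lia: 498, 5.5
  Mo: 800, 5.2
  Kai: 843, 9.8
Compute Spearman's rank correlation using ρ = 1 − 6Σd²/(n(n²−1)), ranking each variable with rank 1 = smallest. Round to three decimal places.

0.024

Ranks of variable 1: 5, 6, 3, 1, 2, 4, 7, 8
Ranks of variable 2: 1, 6, 5, 7, 3, 4, 2, 8
d = r₁ − r₂: 4, 0, -2, -6, -1, 0, 5, 0
d²: 16, 0, 4, 36, 1, 0, 25, 0; Σd² = 82
ρ = 1 − 6·82/(8·63) = 1 − 492/504 = 0.024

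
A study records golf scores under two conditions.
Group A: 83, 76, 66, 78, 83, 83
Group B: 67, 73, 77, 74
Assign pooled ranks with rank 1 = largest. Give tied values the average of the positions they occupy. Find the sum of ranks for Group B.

29

Sorted (descending): 83, 83, 83, 78, 77, 76, 74, 73, 67, 66
The 3 values of 83 occupy positions 1–3 → average rank 2.
Group B values → pooled ranks: 67→9, 73→8, 77→5, 74→7
Rank sum = 9 + 8 + 5 + 7 = 29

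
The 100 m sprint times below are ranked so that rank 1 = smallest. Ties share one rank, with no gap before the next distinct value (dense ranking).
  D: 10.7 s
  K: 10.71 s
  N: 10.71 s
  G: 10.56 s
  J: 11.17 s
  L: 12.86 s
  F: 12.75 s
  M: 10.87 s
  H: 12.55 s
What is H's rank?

6

Sorted (ascending): 10.56, 10.7, 10.71, 10.71, 10.87, 11.17, 12.55, 12.75, 12.86
The 2 values of 10.71 share dense rank 3.
Remaining distinct values take the next consecutive integers.
H has value 12.55 s → rank 6.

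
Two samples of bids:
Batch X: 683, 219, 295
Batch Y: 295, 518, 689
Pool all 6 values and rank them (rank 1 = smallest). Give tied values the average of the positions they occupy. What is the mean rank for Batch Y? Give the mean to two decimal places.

4.17

Sorted (ascending): 219, 295, 295, 518, 683, 689
The 2 values of 295 occupy positions 2–3 → average rank (2+3)/2 = 2.5.
Batch Y values → pooled ranks: 295→2.5, 518→4, 689→6
Mean rank = (2.5 + 4 + 6) / 3 = 4.17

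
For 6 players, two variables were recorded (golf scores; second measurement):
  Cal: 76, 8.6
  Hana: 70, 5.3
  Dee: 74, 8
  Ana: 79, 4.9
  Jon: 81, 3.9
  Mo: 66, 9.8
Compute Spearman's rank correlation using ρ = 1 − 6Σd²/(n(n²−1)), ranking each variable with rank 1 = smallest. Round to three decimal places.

Ranks of variable 1: 4, 2, 3, 5, 6, 1
Ranks of variable 2: 5, 3, 4, 2, 1, 6
d = r₁ − r₂: -1, -1, -1, 3, 5, -5
d²: 1, 1, 1, 9, 25, 25; Σd² = 62
ρ = 1 − 6·62/(6·35) = 1 − 372/210 = -0.771

-0.771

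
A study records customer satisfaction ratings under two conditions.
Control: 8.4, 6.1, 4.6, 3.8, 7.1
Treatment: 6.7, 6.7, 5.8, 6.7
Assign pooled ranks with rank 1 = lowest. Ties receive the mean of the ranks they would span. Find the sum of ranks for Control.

Sorted (ascending): 3.8, 4.6, 5.8, 6.1, 6.7, 6.7, 6.7, 7.1, 8.4
The 3 values of 6.7 occupy positions 5–7 → average rank 6.
Control values → pooled ranks: 8.4→9, 6.1→4, 4.6→2, 3.8→1, 7.1→8
Rank sum = 9 + 4 + 2 + 1 + 8 = 24

24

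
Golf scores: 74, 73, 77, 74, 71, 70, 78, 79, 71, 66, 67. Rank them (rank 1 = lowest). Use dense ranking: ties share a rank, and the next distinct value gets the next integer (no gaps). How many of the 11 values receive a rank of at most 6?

8

Sorted (ascending): 66, 67, 70, 71, 71, 73, 74, 74, 77, 78, 79
The 2 values of 71 share dense rank 4.
The 2 values of 74 share dense rank 6.
Remaining distinct values take the next consecutive integers.
Ranks ≤ 6: {1, 2, 3, 4, 4, 5, 6, 6} → 8 values.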